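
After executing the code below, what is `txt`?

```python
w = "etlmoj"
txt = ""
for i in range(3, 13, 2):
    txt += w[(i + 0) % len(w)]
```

'mjtmj'

i=3: add w[3]='m' → 'm'
i=5: add w[5]='j' → 'mj'
i=7: add w[1]='t' → 'mjt'
i=9: add w[3]='m' → 'mjtm'
i=11: add w[5]='j' → 'mjtmj'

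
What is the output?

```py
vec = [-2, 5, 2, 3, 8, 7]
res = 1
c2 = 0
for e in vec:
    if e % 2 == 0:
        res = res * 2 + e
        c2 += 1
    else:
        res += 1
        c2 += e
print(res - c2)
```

1

e=-2: even, res = 1*2+(-2) = 0; c2=1
e=5: not even, res = 0+1 = 1; c2=6
e=2: even, res = 1*2+2 = 4; c2=7
e=3: not even, res = 4+1 = 5; c2=10
e=8: even, res = 5*2+8 = 18; c2=11
e=7: not even, res = 18+1 = 19; c2=18
res-c2 = 19-18 = 1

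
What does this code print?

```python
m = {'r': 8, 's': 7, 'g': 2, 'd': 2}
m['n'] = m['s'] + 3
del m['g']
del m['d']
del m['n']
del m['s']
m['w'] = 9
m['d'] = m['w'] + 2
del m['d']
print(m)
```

m['n'] = m['s']+3 = 10 → {'r': 8, 's': 7, 'g': 2, 'd': 2, 'n': 10}
del 'g' → {'r': 8, 's': 7, 'd': 2, 'n': 10}
del 'd' → {'r': 8, 's': 7, 'n': 10}
del 'n' → {'r': 8, 's': 7}
del 's' → {'r': 8}
m['w'] = 9 → {'r': 8, 'w': 9}
m['d'] = m['w']+2 = 11 → {'r': 8, 'w': 9, 'd': 11}
del 'd' → {'r': 8, 'w': 9}

{'r': 8, 'w': 9}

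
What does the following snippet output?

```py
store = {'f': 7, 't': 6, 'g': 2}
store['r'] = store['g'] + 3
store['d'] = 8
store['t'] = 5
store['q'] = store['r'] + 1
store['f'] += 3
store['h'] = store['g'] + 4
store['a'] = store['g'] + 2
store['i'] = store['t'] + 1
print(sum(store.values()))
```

store['r'] = store['g']+3 = 5 → {'f': 7, 't': 6, 'g': 2, 'r': 5}
store['d'] = 8 → {'f': 7, 't': 6, 'g': 2, 'r': 5, 'd': 8}
store['t'] = 5 → {'f': 7, 't': 5, 'g': 2, 'r': 5, 'd': 8}
store['q'] = store['r']+1 = 6 → {'f': 7, 't': 5, 'g': 2, 'r': 5, 'd': 8, 'q': 6}
store['f'] = 7+3 = 10 → {'f': 10, 't': 5, 'g': 2, 'r': 5, 'd': 8, 'q': 6}
store['h'] = store['g']+4 = 6 → {'f': 10, 't': 5, 'g': 2, 'r': 5, 'd': 8, 'q': 6, 'h': 6}
store['a'] = store['g']+2 = 4 → {'f': 10, 't': 5, 'g': 2, 'r': 5, 'd': 8, 'q': 6, 'h': 6, 'a': 4}
store['i'] = store['t']+1 = 6 → {'f': 10, 't': 5, 'g': 2, 'r': 5, 'd': 8, 'q': 6, 'h': 6, 'a': 4, 'i': 6}
sum of values = 52

52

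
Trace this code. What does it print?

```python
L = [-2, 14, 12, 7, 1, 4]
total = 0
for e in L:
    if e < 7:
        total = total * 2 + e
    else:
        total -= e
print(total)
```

-134

e=-2: <7, total = 0*2+(-2) = -2
e=14: not <7, total = (-2)-14 = -16
e=12: not <7, total = (-16)-12 = -28
e=7: not <7, total = (-28)-7 = -35
e=1: <7, total = (-35)*2+1 = -69
e=4: <7, total = (-69)*2+4 = -134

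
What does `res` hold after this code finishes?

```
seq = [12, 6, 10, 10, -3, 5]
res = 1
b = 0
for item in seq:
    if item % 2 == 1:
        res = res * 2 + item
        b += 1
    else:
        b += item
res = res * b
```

120

item=12: not odd; b=12
item=6: not odd; b=18
item=10: not odd; b=28
item=10: not odd; b=38
item=-3: odd, res = 1*2+(-3) = -1; b=39
item=5: odd, res = (-1)*2+5 = 3; b=40
res*b = 3*40 = 120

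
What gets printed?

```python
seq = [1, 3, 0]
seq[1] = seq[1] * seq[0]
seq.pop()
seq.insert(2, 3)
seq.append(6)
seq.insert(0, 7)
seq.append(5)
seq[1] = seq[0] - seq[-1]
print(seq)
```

seq[1] = seq[1]*seq[0] = 3*1 = 3 → [1, 3, 0]
pop() removes 0 → [1, 3]
insert 3 at 2 → [1, 3, 3]
append 6 → [1, 3, 3, 6]
insert 7 at 0 → [7, 1, 3, 3, 6]
append 5 → [7, 1, 3, 3, 6, 5]
seq[1] = seq[0]-seq[-1] = 7-5 = 2 → [7, 2, 3, 3, 6, 5]

[7, 2, 3, 3, 6, 5]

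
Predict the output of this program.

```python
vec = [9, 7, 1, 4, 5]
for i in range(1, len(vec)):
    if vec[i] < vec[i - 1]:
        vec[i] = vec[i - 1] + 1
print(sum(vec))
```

55

i=1: 7<9, vec[1] = 9+1 = 10 → [9, 10, 1, 4, 5]
i=2: 1<10, vec[2] = 10+1 = 11 → [9, 10, 11, 4, 5]
i=3: 4<11, vec[3] = 11+1 = 12 → [9, 10, 11, 12, 5]
i=4: 5<12, vec[4] = 12+1 = 13 → [9, 10, 11, 12, 13]
sum = 55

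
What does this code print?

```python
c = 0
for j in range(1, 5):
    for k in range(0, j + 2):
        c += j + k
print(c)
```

84

j=1,k=0: c = 0+1 = 1
j=1,k=1: c = 1+2 = 3
j=1,k=2: c = 3+3 = 6
j=2,k=0: c = 6+2 = 8
j=2,k=1: c = 8+3 = 11
j=2,k=2: c = 11+4 = 15
j=2,k=3: c = 15+5 = 20
j=3,k=0: c = 20+3 = 23
j=3,k=1: c = 23+4 = 27
j=3,k=2: c = 27+5 = 32
j=3,k=3: c = 32+6 = 38
j=3,k=4: c = 38+7 = 45
j=4,k=0: c = 45+4 = 49
j=4,k=1: c = 49+5 = 54
j=4,k=2: c = 54+6 = 60
j=4,k=3: c = 60+7 = 67
j=4,k=4: c = 67+8 = 75
j=4,k=5: c = 75+9 = 84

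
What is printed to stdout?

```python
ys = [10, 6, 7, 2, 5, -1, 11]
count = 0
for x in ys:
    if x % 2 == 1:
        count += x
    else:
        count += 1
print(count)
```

x=10: not odd, count = 0+1 = 1
x=6: not odd, count = 1+1 = 2
x=7: odd, count = 2+7 = 9
x=2: not odd, count = 9+1 = 10
x=5: odd, count = 10+5 = 15
x=-1: odd, count = 15+(-1) = 14
x=11: odd, count = 14+11 = 25

25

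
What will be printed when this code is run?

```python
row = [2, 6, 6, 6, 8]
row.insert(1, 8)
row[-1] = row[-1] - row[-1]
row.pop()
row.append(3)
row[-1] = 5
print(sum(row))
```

insert 8 at 1 → [2, 8, 6, 6, 6, 8]
row[-1] = row[-1]-row[-1] = 8-8 = 0 → [2, 8, 6, 6, 6, 0]
pop() removes 0 → [2, 8, 6, 6, 6]
append 3 → [2, 8, 6, 6, 6, 3]
row[-1] = 5 → [2, 8, 6, 6, 6, 5]
sum = 33

33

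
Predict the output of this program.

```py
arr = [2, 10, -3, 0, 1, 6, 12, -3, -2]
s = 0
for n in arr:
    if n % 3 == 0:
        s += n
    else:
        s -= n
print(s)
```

n=2: not %3==0, s = 0-2 = -2
n=10: not %3==0, s = (-2)-10 = -12
n=-3: %3==0, s = (-12)+(-3) = -15
n=0: %3==0, s = (-15)+0 = -15
n=1: not %3==0, s = (-15)-1 = -16
n=6: %3==0, s = (-16)+6 = -10
n=12: %3==0, s = (-10)+12 = 2
n=-3: %3==0, s = 2+(-3) = -1
n=-2: not %3==0, s = (-1)-(-2) = 1

1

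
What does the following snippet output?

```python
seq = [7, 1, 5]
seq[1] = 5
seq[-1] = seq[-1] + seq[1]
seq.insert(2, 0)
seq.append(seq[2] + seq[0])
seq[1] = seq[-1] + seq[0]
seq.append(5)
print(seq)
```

[7, 14, 0, 10, 7, 5]

seq[1] = 5 → [7, 5, 5]
seq[-1] = seq[-1]+seq[1] = 5+5 = 10 → [7, 5, 10]
insert 0 at 2 → [7, 5, 0, 10]
append seq[2]+seq[0] = 0+7 = 7 → [7, 5, 0, 10, 7]
seq[1] = seq[-1]+seq[0] = 7+7 = 14 → [7, 14, 0, 10, 7]
append 5 → [7, 14, 0, 10, 7, 5]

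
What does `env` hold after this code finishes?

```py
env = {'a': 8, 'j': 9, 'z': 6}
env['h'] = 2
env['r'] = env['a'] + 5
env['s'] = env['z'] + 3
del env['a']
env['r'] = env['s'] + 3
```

{'j': 9, 'z': 6, 'h': 2, 'r': 12, 's': 9}

env['h'] = 2 → {'a': 8, 'j': 9, 'z': 6, 'h': 2}
env['r'] = env['a']+5 = 13 → {'a': 8, 'j': 9, 'z': 6, 'h': 2, 'r': 13}
env['s'] = env['z']+3 = 9 → {'a': 8, 'j': 9, 'z': 6, 'h': 2, 'r': 13, 's': 9}
del 'a' → {'j': 9, 'z': 6, 'h': 2, 'r': 13, 's': 9}
env['r'] = env['s']+3 = 12 → {'j': 9, 'z': 6, 'h': 2, 'r': 12, 's': 9}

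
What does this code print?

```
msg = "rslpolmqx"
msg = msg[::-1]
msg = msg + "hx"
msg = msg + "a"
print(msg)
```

xqmloplsrhxa

reverse → 'xqmloplsr'
+ 'hx' → 'xqmloplsrhx'
+ 'a' → 'xqmloplsrhxa'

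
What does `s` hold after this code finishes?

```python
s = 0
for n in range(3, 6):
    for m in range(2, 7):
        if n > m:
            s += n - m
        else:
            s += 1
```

n=3,m=2: 3>2, s = 0+1 = 1
n=3,m=3: not 3>3, s = 1+1 = 2
n=3,m=4: not 3>4, s = 2+1 = 3
n=3,m=5: not 3>5, s = 3+1 = 4
n=3,m=6: not 3>6, s = 4+1 = 5
n=4,m=2: 4>2, s = 5+2 = 7
n=4,m=3: 4>3, s = 7+1 = 8
n=4,m=4: not 4>4, s = 8+1 = 9
n=4,m=5: not 4>5, s = 9+1 = 10
n=4,m=6: not 4>6, s = 10+1 = 11
n=5,m=2: 5>2, s = 11+3 = 14
n=5,m=3: 5>3, s = 14+2 = 16
n=5,m=4: 5>4, s = 16+1 = 17
n=5,m=5: not 5>5, s = 17+1 = 18
n=5,m=6: not 5>6, s = 18+1 = 19

19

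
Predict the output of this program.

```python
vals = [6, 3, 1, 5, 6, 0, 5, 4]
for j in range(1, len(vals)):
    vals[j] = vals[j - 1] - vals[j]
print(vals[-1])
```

-18

j=1: vals[1] = 6-3 = 3 → [6, 3, 1, 5, 6, 0, 5, 4]
j=2: vals[2] = 3-1 = 2 → [6, 3, 2, 5, 6, 0, 5, 4]
j=3: vals[3] = 2-5 = -3 → [6, 3, 2, -3, 6, 0, 5, 4]
j=4: vals[4] = (-3)-6 = -9 → [6, 3, 2, -3, -9, 0, 5, 4]
j=5: vals[5] = (-9)-0 = -9 → [6, 3, 2, -3, -9, -9, 5, 4]
j=6: vals[6] = (-9)-5 = -14 → [6, 3, 2, -3, -9, -9, -14, 4]
j=7: vals[7] = (-14)-4 = -18 → [6, 3, 2, -3, -9, -9, -14, -18]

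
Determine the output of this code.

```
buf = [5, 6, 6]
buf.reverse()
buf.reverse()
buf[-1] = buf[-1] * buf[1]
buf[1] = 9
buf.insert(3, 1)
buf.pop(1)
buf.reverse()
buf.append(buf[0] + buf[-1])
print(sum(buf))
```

reverse → [6, 6, 5]
reverse → [5, 6, 6]
buf[-1] = buf[-1]*buf[1] = 6*6 = 36 → [5, 6, 36]
buf[1] = 9 → [5, 9, 36]
insert 1 at 3 → [5, 9, 36, 1]
pop(1) removes 9 → [5, 36, 1]
reverse → [1, 36, 5]
append buf[0]+buf[-1] = 1+5 = 6 → [1, 36, 5, 6]
sum = 48

48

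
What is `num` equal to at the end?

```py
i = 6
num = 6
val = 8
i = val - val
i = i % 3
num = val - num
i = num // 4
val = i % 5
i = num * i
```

i = 8-8 = 0
i = 0%3 = 0
num = 8-6 = 2
i = 2//4 = 0
val = 0%5 = 0
i = 2*0 = 0

2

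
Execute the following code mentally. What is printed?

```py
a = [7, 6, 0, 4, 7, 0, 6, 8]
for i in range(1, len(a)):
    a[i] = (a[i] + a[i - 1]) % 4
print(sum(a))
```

14

i=1: a[1] = (6+7)%4 = 1 → [7, 1, 0, 4, 7, 0, 6, 8]
i=2: a[2] = (0+1)%4 = 1 → [7, 1, 1, 4, 7, 0, 6, 8]
i=3: a[3] = (4+1)%4 = 1 → [7, 1, 1, 1, 7, 0, 6, 8]
i=4: a[4] = (7+1)%4 = 0 → [7, 1, 1, 1, 0, 0, 6, 8]
i=5: a[5] = (0+0)%4 = 0 → [7, 1, 1, 1, 0, 0, 6, 8]
i=6: a[6] = (6+0)%4 = 2 → [7, 1, 1, 1, 0, 0, 2, 8]
i=7: a[7] = (8+2)%4 = 2 → [7, 1, 1, 1, 0, 0, 2, 2]
sum = 14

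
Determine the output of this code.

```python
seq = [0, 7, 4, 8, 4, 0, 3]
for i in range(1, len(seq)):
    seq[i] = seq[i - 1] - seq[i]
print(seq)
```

[0, -7, -11, -19, -23, -23, -26]

i=1: seq[1] = 0-7 = -7 → [0, -7, 4, 8, 4, 0, 3]
i=2: seq[2] = (-7)-4 = -11 → [0, -7, -11, 8, 4, 0, 3]
i=3: seq[3] = (-11)-8 = -19 → [0, -7, -11, -19, 4, 0, 3]
i=4: seq[4] = (-19)-4 = -23 → [0, -7, -11, -19, -23, 0, 3]
i=5: seq[5] = (-23)-0 = -23 → [0, -7, -11, -19, -23, -23, 3]
i=6: seq[6] = (-23)-3 = -26 → [0, -7, -11, -19, -23, -23, -26]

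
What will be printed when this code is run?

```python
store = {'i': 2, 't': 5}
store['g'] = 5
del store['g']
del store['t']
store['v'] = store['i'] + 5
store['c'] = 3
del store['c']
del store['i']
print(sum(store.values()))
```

store['g'] = 5 → {'i': 2, 't': 5, 'g': 5}
del 'g' → {'i': 2, 't': 5}
del 't' → {'i': 2}
store['v'] = store['i']+5 = 7 → {'i': 2, 'v': 7}
store['c'] = 3 → {'i': 2, 'v': 7, 'c': 3}
del 'c' → {'i': 2, 'v': 7}
del 'i' → {'v': 7}
sum of values = 7

7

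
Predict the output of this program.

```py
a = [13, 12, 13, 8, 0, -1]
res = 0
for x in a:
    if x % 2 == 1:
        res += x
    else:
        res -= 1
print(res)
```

x=13: odd, res = 0+13 = 13
x=12: not odd, res = 13-1 = 12
x=13: odd, res = 12+13 = 25
x=8: not odd, res = 25-1 = 24
x=0: not odd, res = 24-1 = 23
x=-1: odd, res = 23+(-1) = 22

22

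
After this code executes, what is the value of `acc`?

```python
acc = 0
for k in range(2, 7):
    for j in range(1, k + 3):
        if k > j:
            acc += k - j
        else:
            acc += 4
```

95

k=2,j=1: 2>1, acc = 0+1 = 1
k=2,j=2: not 2>2, acc = 1+4 = 5
k=2,j=3: not 2>3, acc = 5+4 = 9
k=2,j=4: not 2>4, acc = 9+4 = 13
k=3,j=1: 3>1, acc = 13+2 = 15
k=3,j=2: 3>2, acc = 15+1 = 16
k=3,j=3: not 3>3, acc = 16+4 = 20
k=3,j=4: not 3>4, acc = 20+4 = 24
k=3,j=5: not 3>5, acc = 24+4 = 28
k=4,j=1: 4>1, acc = 28+3 = 31
k=4,j=2: 4>2, acc = 31+2 = 33
k=4,j=3: 4>3, acc = 33+1 = 34
k=4,j=4: not 4>4, acc = 34+4 = 38
k=4,j=5: not 4>5, acc = 38+4 = 42
k=4,j=6: not 4>6, acc = 42+4 = 46
k=5,j=1: 5>1, acc = 46+4 = 50
k=5,j=2: 5>2, acc = 50+3 = 53
k=5,j=3: 5>3, acc = 53+2 = 55
k=5,j=4: 5>4, acc = 55+1 = 56
k=5,j=5: not 5>5, acc = 56+4 = 60
k=5,j=6: not 5>6, acc = 60+4 = 64
k=5,j=7: not 5>7, acc = 64+4 = 68
k=6,j=1: 6>1, acc = 68+5 = 73
k=6,j=2: 6>2, acc = 73+4 = 77
k=6,j=3: 6>3, acc = 77+3 = 80
k=6,j=4: 6>4, acc = 80+2 = 82
k=6,j=5: 6>5, acc = 82+1 = 83
k=6,j=6: not 6>6, acc = 83+4 = 87
k=6,j=7: not 6>7, acc = 87+4 = 91
k=6,j=8: not 6>8, acc = 91+4 = 95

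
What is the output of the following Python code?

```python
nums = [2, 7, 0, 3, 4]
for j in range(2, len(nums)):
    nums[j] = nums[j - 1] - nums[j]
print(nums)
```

[2, 7, 7, 4, 0]

j=2: nums[2] = 7-0 = 7 → [2, 7, 7, 3, 4]
j=3: nums[3] = 7-3 = 4 → [2, 7, 7, 4, 4]
j=4: nums[4] = 4-4 = 0 → [2, 7, 7, 4, 0]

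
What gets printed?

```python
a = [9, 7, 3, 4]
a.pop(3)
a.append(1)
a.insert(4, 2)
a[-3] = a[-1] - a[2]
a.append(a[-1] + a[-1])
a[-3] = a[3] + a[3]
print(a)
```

pop(3) removes 4 → [9, 7, 3]
append 1 → [9, 7, 3, 1]
insert 2 at 4 → [9, 7, 3, 1, 2]
a[-3] = a[-1]-a[2] = 2-3 = -1 → [9, 7, -1, 1, 2]
append a[-1]+a[-1] = 2+2 = 4 → [9, 7, -1, 1, 2, 4]
a[-3] = a[3]+a[3] = 1+1 = 2 → [9, 7, -1, 2, 2, 4]

[9, 7, -1, 2, 2, 4]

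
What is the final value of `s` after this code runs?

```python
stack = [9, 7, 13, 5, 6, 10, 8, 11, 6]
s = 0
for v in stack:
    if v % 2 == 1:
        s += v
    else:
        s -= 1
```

v=9: odd, s = 0+9 = 9
v=7: odd, s = 9+7 = 16
v=13: odd, s = 16+13 = 29
v=5: odd, s = 29+5 = 34
v=6: not odd, s = 34-1 = 33
v=10: not odd, s = 33-1 = 32
v=8: not odd, s = 32-1 = 31
v=11: odd, s = 31+11 = 42
v=6: not odd, s = 42-1 = 41

41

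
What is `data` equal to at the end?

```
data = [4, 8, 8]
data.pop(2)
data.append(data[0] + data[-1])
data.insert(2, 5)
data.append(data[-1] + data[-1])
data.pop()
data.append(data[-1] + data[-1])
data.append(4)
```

[4, 8, 5, 12, 24, 4]

pop(2) removes 8 → [4, 8]
append data[0]+data[-1] = 4+8 = 12 → [4, 8, 12]
insert 5 at 2 → [4, 8, 5, 12]
append data[-1]+data[-1] = 12+12 = 24 → [4, 8, 5, 12, 24]
pop() removes 24 → [4, 8, 5, 12]
append data[-1]+data[-1] = 12+12 = 24 → [4, 8, 5, 12, 24]
append 4 → [4, 8, 5, 12, 24, 4]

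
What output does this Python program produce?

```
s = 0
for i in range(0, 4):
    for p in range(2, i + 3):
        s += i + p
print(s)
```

50

i=0,p=2: s = 0+2 = 2
i=1,p=2: s = 2+3 = 5
i=1,p=3: s = 5+4 = 9
i=2,p=2: s = 9+4 = 13
i=2,p=3: s = 13+5 = 18
i=2,p=4: s = 18+6 = 24
i=3,p=2: s = 24+5 = 29
i=3,p=3: s = 29+6 = 35
i=3,p=4: s = 35+7 = 42
i=3,p=5: s = 42+8 = 50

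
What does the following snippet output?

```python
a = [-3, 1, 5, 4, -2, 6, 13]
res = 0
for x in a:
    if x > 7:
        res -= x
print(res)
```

x=-3: not >7
x=1: not >7
x=5: not >7
x=4: not >7
x=-2: not >7
x=6: not >7
x=13: >7, res = 0-13 = -13

-13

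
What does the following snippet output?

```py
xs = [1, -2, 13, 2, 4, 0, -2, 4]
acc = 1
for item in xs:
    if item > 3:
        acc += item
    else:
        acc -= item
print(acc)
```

item=1: not >3, acc = 1-1 = 0
item=-2: not >3, acc = 0-(-2) = 2
item=13: >3, acc = 2+13 = 15
item=2: not >3, acc = 15-2 = 13
item=4: >3, acc = 13+4 = 17
item=0: not >3, acc = 17-0 = 17
item=-2: not >3, acc = 17-(-2) = 19
item=4: >3, acc = 19+4 = 23

23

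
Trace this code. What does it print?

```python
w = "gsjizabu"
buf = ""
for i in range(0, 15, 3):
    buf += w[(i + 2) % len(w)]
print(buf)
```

jagib

i=0: add w[2]='j' → 'j'
i=3: add w[5]='a' → 'ja'
i=6: add w[0]='g' → 'jag'
i=9: add w[3]='i' → 'jagi'
i=12: add w[6]='b' → 'jagib'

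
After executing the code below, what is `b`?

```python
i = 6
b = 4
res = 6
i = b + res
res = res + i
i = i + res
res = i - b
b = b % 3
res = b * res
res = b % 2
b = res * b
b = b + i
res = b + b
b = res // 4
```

13

i = 4+6 = 10
res = 6+10 = 16
i = 10+16 = 26
res = 26-4 = 22
b = 4%3 = 1
res = 1*22 = 22
res = 1%2 = 1
b = 1*1 = 1
b = 1+26 = 27
res = 27+27 = 54
b = 54//4 = 13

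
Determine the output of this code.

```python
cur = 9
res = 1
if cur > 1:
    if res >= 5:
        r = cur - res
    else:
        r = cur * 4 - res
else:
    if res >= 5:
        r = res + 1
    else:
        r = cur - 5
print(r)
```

35

cur=9, res=1
cur > 1 is True; res >= 5 is False
→ r = cur * 4 - res = 35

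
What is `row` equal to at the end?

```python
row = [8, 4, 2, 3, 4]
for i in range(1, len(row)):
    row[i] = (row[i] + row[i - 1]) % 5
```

[8, 2, 4, 2, 1]

i=1: row[1] = (4+8)%5 = 2 → [8, 2, 2, 3, 4]
i=2: row[2] = (2+2)%5 = 4 → [8, 2, 4, 3, 4]
i=3: row[3] = (3+4)%5 = 2 → [8, 2, 4, 2, 4]
i=4: row[4] = (4+2)%5 = 1 → [8, 2, 4, 2, 1]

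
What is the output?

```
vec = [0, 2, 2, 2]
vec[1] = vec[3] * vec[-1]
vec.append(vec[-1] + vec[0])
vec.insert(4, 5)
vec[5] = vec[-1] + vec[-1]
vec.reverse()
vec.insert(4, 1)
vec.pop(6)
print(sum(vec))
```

vec[1] = vec[3]*vec[-1] = 2*2 = 4 → [0, 4, 2, 2]
append vec[-1]+vec[0] = 2+0 = 2 → [0, 4, 2, 2, 2]
insert 5 at 4 → [0, 4, 2, 2, 5, 2]
vec[5] = vec[-1]+vec[-1] = 2+2 = 4 → [0, 4, 2, 2, 5, 4]
reverse → [4, 5, 2, 2, 4, 0]
insert 1 at 4 → [4, 5, 2, 2, 1, 4, 0]
pop(6) removes 0 → [4, 5, 2, 2, 1, 4]
sum = 18

18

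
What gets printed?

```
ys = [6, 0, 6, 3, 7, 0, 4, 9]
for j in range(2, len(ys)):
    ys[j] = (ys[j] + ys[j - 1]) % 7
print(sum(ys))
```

25

j=2: ys[2] = (6+0)%7 = 6 → [6, 0, 6, 3, 7, 0, 4, 9]
j=3: ys[3] = (3+6)%7 = 2 → [6, 0, 6, 2, 7, 0, 4, 9]
j=4: ys[4] = (7+2)%7 = 2 → [6, 0, 6, 2, 2, 0, 4, 9]
j=5: ys[5] = (0+2)%7 = 2 → [6, 0, 6, 2, 2, 2, 4, 9]
j=6: ys[6] = (4+2)%7 = 6 → [6, 0, 6, 2, 2, 2, 6, 9]
j=7: ys[7] = (9+6)%7 = 1 → [6, 0, 6, 2, 2, 2, 6, 1]
sum = 25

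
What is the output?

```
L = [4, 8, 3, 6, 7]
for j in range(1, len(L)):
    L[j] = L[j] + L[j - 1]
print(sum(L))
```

80

j=1: L[1] = 8+4 = 12 → [4, 12, 3, 6, 7]
j=2: L[2] = 3+12 = 15 → [4, 12, 15, 6, 7]
j=3: L[3] = 6+15 = 21 → [4, 12, 15, 21, 7]
j=4: L[4] = 7+21 = 28 → [4, 12, 15, 21, 28]
sum = 80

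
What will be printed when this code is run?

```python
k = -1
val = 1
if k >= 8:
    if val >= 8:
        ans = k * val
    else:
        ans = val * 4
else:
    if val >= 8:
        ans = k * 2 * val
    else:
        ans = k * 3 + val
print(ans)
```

-2

k=-1, val=1
k >= 8 is False; val >= 8 is False
→ ans = k * 3 + val = -2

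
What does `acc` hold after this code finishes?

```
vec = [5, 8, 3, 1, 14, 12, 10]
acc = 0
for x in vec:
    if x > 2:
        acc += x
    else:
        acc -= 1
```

51

x=5: >2, acc = 0+5 = 5
x=8: >2, acc = 5+8 = 13
x=3: >2, acc = 13+3 = 16
x=1: not >2, acc = 16-1 = 15
x=14: >2, acc = 15+14 = 29
x=12: >2, acc = 29+12 = 41
x=10: >2, acc = 41+10 = 51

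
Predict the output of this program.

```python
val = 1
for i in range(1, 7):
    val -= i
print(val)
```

i=1: val = 1-1 = 0
i=2: val = 0-2 = -2
i=3: val = (-2)-3 = -5
i=4: val = (-5)-4 = -9
i=5: val = (-9)-5 = -14
i=6: val = (-14)-6 = -20

-20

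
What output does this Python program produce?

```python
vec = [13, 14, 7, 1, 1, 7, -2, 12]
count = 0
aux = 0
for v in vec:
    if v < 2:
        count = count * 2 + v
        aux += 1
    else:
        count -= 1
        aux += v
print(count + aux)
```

33

v=13: not <2, count = 0-1 = -1; aux=13
v=14: not <2, count = (-1)-1 = -2; aux=27
v=7: not <2, count = (-2)-1 = -3; aux=34
v=1: <2, count = (-3)*2+1 = -5; aux=35
v=1: <2, count = (-5)*2+1 = -9; aux=36
v=7: not <2, count = (-9)-1 = -10; aux=43
v=-2: <2, count = (-10)*2+(-2) = -22; aux=44
v=12: not <2, count = (-22)-1 = -23; aux=56
count+aux = (-23)+56 = 33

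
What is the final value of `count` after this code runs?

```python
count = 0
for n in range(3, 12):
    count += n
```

63

n=3: count = 0+3 = 3
n=4: count = 3+4 = 7
n=5: count = 7+5 = 12
n=6: count = 12+6 = 18
n=7: count = 18+7 = 25
n=8: count = 25+8 = 33
n=9: count = 33+9 = 42
n=10: count = 42+10 = 52
n=11: count = 52+11 = 63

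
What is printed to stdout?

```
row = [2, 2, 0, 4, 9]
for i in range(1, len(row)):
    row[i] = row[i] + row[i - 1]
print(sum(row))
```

i=1: row[1] = 2+2 = 4 → [2, 4, 0, 4, 9]
i=2: row[2] = 0+4 = 4 → [2, 4, 4, 4, 9]
i=3: row[3] = 4+4 = 8 → [2, 4, 4, 8, 9]
i=4: row[4] = 9+8 = 17 → [2, 4, 4, 8, 17]
sum = 35

35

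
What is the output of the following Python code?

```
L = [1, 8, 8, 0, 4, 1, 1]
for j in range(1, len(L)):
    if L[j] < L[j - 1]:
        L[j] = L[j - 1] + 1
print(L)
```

[1, 8, 8, 9, 10, 11, 12]

j=1: 8>=1, unchanged → [1, 8, 8, 0, 4, 1, 1]
j=2: 8>=8, unchanged → [1, 8, 8, 0, 4, 1, 1]
j=3: 0<8, L[3] = 8+1 = 9 → [1, 8, 8, 9, 4, 1, 1]
j=4: 4<9, L[4] = 9+1 = 10 → [1, 8, 8, 9, 10, 1, 1]
j=5: 1<10, L[5] = 10+1 = 11 → [1, 8, 8, 9, 10, 11, 1]
j=6: 1<11, L[6] = 11+1 = 12 → [1, 8, 8, 9, 10, 11, 12]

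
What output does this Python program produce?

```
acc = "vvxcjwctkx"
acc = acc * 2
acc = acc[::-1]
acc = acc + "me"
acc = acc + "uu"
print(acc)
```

xktcwjcxvvxktcwjcxvvmeuu

repeat ×2 → 'vvxcjwctkxvvxcjwctkx'
reverse → 'xktcwjcxvvxktcwjcxvv'
+ 'me' → 'xktcwjcxvvxktcwjcxvvme'
+ 'uu' → 'xktcwjcxvvxktcwjcxvvmeuu'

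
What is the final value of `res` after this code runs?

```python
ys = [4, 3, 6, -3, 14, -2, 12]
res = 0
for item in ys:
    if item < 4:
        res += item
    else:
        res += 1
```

2

item=4: not <4, res = 0+1 = 1
item=3: <4, res = 1+3 = 4
item=6: not <4, res = 4+1 = 5
item=-3: <4, res = 5+(-3) = 2
item=14: not <4, res = 2+1 = 3
item=-2: <4, res = 3+(-2) = 1
item=12: not <4, res = 1+1 = 2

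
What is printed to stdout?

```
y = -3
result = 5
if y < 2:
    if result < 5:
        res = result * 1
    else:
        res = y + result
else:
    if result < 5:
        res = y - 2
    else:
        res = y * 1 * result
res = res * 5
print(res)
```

y=-3, result=5
y < 2 is True; result < 5 is False
→ res = y + result = 2
res = 2*5 = 10

10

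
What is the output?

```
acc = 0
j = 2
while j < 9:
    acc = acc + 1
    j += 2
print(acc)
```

j=2: acc = 0+1 = 1
j=4: acc = 1+1 = 2
j=6: acc = 2+1 = 3
j=8: acc = 3+1 = 4

4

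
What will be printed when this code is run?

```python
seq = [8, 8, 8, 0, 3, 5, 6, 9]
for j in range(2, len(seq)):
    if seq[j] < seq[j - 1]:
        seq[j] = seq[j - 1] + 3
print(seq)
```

j=2: 8>=8, unchanged → [8, 8, 8, 0, 3, 5, 6, 9]
j=3: 0<8, seq[3] = 8+3 = 11 → [8, 8, 8, 11, 3, 5, 6, 9]
j=4: 3<11, seq[4] = 11+3 = 14 → [8, 8, 8, 11, 14, 5, 6, 9]
j=5: 5<14, seq[5] = 14+3 = 17 → [8, 8, 8, 11, 14, 17, 6, 9]
j=6: 6<17, seq[6] = 17+3 = 20 → [8, 8, 8, 11, 14, 17, 20, 9]
j=7: 9<20, seq[7] = 20+3 = 23 → [8, 8, 8, 11, 14, 17, 20, 23]

[8, 8, 8, 11, 14, 17, 20, 23]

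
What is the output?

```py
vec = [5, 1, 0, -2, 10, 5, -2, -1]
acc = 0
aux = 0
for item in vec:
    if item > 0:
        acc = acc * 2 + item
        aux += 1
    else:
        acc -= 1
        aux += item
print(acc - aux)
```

60

item=5: >0, acc = 0*2+5 = 5; aux=1
item=1: >0, acc = 5*2+1 = 11; aux=2
item=0: not >0, acc = 11-1 = 10; aux=2
item=-2: not >0, acc = 10-1 = 9; aux=0
item=10: >0, acc = 9*2+10 = 28; aux=1
item=5: >0, acc = 28*2+5 = 61; aux=2
item=-2: not >0, acc = 61-1 = 60; aux=0
item=-1: not >0, acc = 60-1 = 59; aux=-1
acc-aux = 59-(-1) = 60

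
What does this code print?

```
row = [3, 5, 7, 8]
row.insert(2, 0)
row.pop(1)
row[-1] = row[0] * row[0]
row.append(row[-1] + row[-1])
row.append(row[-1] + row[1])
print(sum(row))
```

insert 0 at 2 → [3, 5, 0, 7, 8]
pop(1) removes 5 → [3, 0, 7, 8]
row[-1] = row[0]*row[0] = 3*3 = 9 → [3, 0, 7, 9]
append row[-1]+row[-1] = 9+9 = 18 → [3, 0, 7, 9, 18]
append row[-1]+row[1] = 18+0 = 18 → [3, 0, 7, 9, 18, 18]
sum = 55

55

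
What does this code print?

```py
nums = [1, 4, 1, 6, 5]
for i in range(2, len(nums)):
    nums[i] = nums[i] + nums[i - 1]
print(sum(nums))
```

37

i=2: nums[2] = 1+4 = 5 → [1, 4, 5, 6, 5]
i=3: nums[3] = 6+5 = 11 → [1, 4, 5, 11, 5]
i=4: nums[4] = 5+11 = 16 → [1, 4, 5, 11, 16]
sum = 37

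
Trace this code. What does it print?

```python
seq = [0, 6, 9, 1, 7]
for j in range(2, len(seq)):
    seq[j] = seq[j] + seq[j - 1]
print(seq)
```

j=2: seq[2] = 9+6 = 15 → [0, 6, 15, 1, 7]
j=3: seq[3] = 1+15 = 16 → [0, 6, 15, 16, 7]
j=4: seq[4] = 7+16 = 23 → [0, 6, 15, 16, 23]

[0, 6, 15, 16, 23]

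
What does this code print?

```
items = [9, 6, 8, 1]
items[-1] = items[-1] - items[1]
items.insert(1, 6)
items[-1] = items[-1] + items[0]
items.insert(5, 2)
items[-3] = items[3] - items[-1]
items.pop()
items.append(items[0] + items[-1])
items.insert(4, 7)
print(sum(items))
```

items[-1] = items[-1]-items[1] = 1-6 = -5 → [9, 6, 8, -5]
insert 6 at 1 → [9, 6, 6, 8, -5]
items[-1] = items[-1]+items[0] = (-5)+9 = 4 → [9, 6, 6, 8, 4]
insert 2 at 5 → [9, 6, 6, 8, 4, 2]
items[-3] = items[3]-items[-1] = 8-2 = 6 → [9, 6, 6, 6, 4, 2]
pop() removes 2 → [9, 6, 6, 6, 4]
append items[0]+items[-1] = 9+4 = 13 → [9, 6, 6, 6, 4, 13]
insert 7 at 4 → [9, 6, 6, 6, 7, 4, 13]
sum = 51

51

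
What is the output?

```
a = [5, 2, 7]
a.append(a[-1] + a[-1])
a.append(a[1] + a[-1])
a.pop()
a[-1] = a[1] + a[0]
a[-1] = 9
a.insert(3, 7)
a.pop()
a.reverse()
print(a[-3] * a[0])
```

append a[-1]+a[-1] = 7+7 = 14 → [5, 2, 7, 14]
append a[1]+a[-1] = 2+14 = 16 → [5, 2, 7, 14, 16]
pop() removes 16 → [5, 2, 7, 14]
a[-1] = a[1]+a[0] = 2+5 = 7 → [5, 2, 7, 7]
a[-1] = 9 → [5, 2, 7, 9]
insert 7 at 3 → [5, 2, 7, 7, 9]
pop() removes 9 → [5, 2, 7, 7]
reverse → [7, 7, 2, 5]
a[-3]*a[0] = 7*7 = 49

49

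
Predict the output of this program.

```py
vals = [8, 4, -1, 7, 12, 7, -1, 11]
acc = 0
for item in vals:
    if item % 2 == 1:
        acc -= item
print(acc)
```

-23

item=8: not odd
item=4: not odd
item=-1: odd, acc = 0-(-1) = 1
item=7: odd, acc = 1-7 = -6
item=12: not odd
item=7: odd, acc = (-6)-7 = -13
item=-1: odd, acc = (-13)-(-1) = -12
item=11: odd, acc = (-12)-11 = -23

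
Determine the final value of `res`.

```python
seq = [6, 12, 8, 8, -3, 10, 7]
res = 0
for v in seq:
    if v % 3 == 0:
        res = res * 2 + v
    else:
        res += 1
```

v=6: %3==0, res = 0*2+6 = 6
v=12: %3==0, res = 6*2+12 = 24
v=8: not %3==0, res = 24+1 = 25
v=8: not %3==0, res = 25+1 = 26
v=-3: %3==0, res = 26*2+(-3) = 49
v=10: not %3==0, res = 49+1 = 50
v=7: not %3==0, res = 50+1 = 51

51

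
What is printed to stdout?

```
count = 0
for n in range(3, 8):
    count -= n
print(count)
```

n=3: count = 0-3 = -3
n=4: count = (-3)-4 = -7
n=5: count = (-7)-5 = -12
n=6: count = (-12)-6 = -18
n=7: count = (-18)-7 = -25

-25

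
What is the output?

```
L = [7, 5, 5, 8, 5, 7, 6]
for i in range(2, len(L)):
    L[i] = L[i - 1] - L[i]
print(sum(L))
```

-55

i=2: L[2] = 5-5 = 0 → [7, 5, 0, 8, 5, 7, 6]
i=3: L[3] = 0-8 = -8 → [7, 5, 0, -8, 5, 7, 6]
i=4: L[4] = (-8)-5 = -13 → [7, 5, 0, -8, -13, 7, 6]
i=5: L[5] = (-13)-7 = -20 → [7, 5, 0, -8, -13, -20, 6]
i=6: L[6] = (-20)-6 = -26 → [7, 5, 0, -8, -13, -20, -26]
sum = -55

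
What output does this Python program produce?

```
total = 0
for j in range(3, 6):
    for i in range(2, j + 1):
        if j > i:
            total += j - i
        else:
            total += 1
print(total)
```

13

j=3,i=2: 3>2, total = 0+1 = 1
j=3,i=3: not 3>3, total = 1+1 = 2
j=4,i=2: 4>2, total = 2+2 = 4
j=4,i=3: 4>3, total = 4+1 = 5
j=4,i=4: not 4>4, total = 5+1 = 6
j=5,i=2: 5>2, total = 6+3 = 9
j=5,i=3: 5>3, total = 9+2 = 11
j=5,i=4: 5>4, total = 11+1 = 12
j=5,i=5: not 5>5, total = 12+1 = 13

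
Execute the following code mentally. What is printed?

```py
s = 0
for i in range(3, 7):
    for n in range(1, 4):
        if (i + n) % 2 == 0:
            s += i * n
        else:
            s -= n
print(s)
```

i=3,n=1: even sum, s = 0+3 = 3
i=3,n=2: odd sum, s = 3-2 = 1
i=3,n=3: even sum, s = 1+9 = 10
i=4,n=1: odd sum, s = 10-1 = 9
i=4,n=2: even sum, s = 9+8 = 17
i=4,n=3: odd sum, s = 17-3 = 14
i=5,n=1: even sum, s = 14+5 = 19
i=5,n=2: odd sum, s = 19-2 = 17
i=5,n=3: even sum, s = 17+15 = 32
i=6,n=1: odd sum, s = 32-1 = 31
i=6,n=2: even sum, s = 31+12 = 43
i=6,n=3: odd sum, s = 43-3 = 40

40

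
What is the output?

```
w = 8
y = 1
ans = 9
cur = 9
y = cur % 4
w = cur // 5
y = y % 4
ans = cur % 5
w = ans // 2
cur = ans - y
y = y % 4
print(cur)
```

y = 9%4 = 1
w = 9//5 = 1
y = 1%4 = 1
ans = 9%5 = 4
w = 4//2 = 2
cur = 4-1 = 3
y = 1%4 = 1

3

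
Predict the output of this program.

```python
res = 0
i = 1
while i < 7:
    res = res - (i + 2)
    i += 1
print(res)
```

i=1: res = 0-3 = -3
i=2: res = (-3)-4 = -7
i=3: res = (-7)-5 = -12
i=4: res = (-12)-6 = -18
i=5: res = (-18)-7 = -25
i=6: res = (-25)-8 = -33

-33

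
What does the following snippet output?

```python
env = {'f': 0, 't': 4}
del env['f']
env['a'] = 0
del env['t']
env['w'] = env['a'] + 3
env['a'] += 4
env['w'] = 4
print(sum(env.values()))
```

8

del 'f' → {'t': 4}
env['a'] = 0 → {'t': 4, 'a': 0}
del 't' → {'a': 0}
env['w'] = env['a']+3 = 3 → {'a': 0, 'w': 3}
env['a'] = 0+4 = 4 → {'a': 4, 'w': 3}
env['w'] = 4 → {'a': 4, 'w': 4}
sum of values = 8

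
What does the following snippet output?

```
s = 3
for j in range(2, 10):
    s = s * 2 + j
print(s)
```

j=2: s = 3*2+2 = 8
j=3: s = 8*2+3 = 19
j=4: s = 19*2+4 = 42
j=5: s = 42*2+5 = 89
j=6: s = 89*2+6 = 184
j=7: s = 184*2+7 = 375
j=8: s = 375*2+8 = 758
j=9: s = 758*2+9 = 1525

1525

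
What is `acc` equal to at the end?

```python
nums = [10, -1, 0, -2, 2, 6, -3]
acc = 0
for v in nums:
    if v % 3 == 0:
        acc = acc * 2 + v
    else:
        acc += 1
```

v=10: not %3==0, acc = 0+1 = 1
v=-1: not %3==0, acc = 1+1 = 2
v=0: %3==0, acc = 2*2+0 = 4
v=-2: not %3==0, acc = 4+1 = 5
v=2: not %3==0, acc = 5+1 = 6
v=6: %3==0, acc = 6*2+6 = 18
v=-3: %3==0, acc = 18*2+(-3) = 33

33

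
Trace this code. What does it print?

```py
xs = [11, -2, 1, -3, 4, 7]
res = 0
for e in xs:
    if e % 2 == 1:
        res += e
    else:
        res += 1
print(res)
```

18

e=11: odd, res = 0+11 = 11
e=-2: not odd, res = 11+1 = 12
e=1: odd, res = 12+1 = 13
e=-3: odd, res = 13+(-3) = 10
e=4: not odd, res = 10+1 = 11
e=7: odd, res = 11+7 = 18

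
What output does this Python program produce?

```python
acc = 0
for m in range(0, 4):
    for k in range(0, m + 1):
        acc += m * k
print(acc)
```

m=0,k=0: acc = 0+0 = 0
m=1,k=0: acc = 0+0 = 0
m=1,k=1: acc = 0+1 = 1
m=2,k=0: acc = 1+0 = 1
m=2,k=1: acc = 1+2 = 3
m=2,k=2: acc = 3+4 = 7
m=3,k=0: acc = 7+0 = 7
m=3,k=1: acc = 7+3 = 10
m=3,k=2: acc = 10+6 = 16
m=3,k=3: acc = 16+9 = 25

25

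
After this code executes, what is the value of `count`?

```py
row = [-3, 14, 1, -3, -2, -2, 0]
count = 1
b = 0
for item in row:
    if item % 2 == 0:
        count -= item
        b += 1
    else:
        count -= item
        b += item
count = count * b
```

item=-3: not even, count = 1-(-3) = 4; b=-3
item=14: even, count = 4-14 = -10; b=-2
item=1: not even, count = (-10)-1 = -11; b=-1
item=-3: not even, count = (-11)-(-3) = -8; b=-4
item=-2: even, count = (-8)-(-2) = -6; b=-3
item=-2: even, count = (-6)-(-2) = -4; b=-2
item=0: even, count = (-4)-0 = -4; b=-1
count*b = (-4)*(-1) = 4

4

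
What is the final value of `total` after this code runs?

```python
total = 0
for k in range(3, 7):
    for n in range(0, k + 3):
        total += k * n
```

k=3,n=0: total = 0+0 = 0
k=3,n=1: total = 0+3 = 3
k=3,n=2: total = 3+6 = 9
k=3,n=3: total = 9+9 = 18
k=3,n=4: total = 18+12 = 30
k=3,n=5: total = 30+15 = 45
k=4,n=0: total = 45+0 = 45
k=4,n=1: total = 45+4 = 49
k=4,n=2: total = 49+8 = 57
k=4,n=3: total = 57+12 = 69
k=4,n=4: total = 69+16 = 85
k=4,n=5: total = 85+20 = 105
k=4,n=6: total = 105+24 = 129
k=5,n=0: total = 129+0 = 129
k=5,n=1: total = 129+5 = 134
k=5,n=2: total = 134+10 = 144
k=5,n=3: total = 144+15 = 159
k=5,n=4: total = 159+20 = 179
k=5,n=5: total = 179+25 = 204
k=5,n=6: total = 204+30 = 234
k=5,n=7: total = 234+35 = 269
k=6,n=0: total = 269+0 = 269
k=6,n=1: total = 269+6 = 275
k=6,n=2: total = 275+12 = 287
k=6,n=3: total = 287+18 = 305
k=6,n=4: total = 305+24 = 329
k=6,n=5: total = 329+30 = 359
k=6,n=6: total = 359+36 = 395
k=6,n=7: total = 395+42 = 437
k=6,n=8: total = 437+48 = 485

485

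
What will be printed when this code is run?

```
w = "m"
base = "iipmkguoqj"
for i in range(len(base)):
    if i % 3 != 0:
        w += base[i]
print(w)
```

mipkgoq

i=0: skip
i=1: add 'i' → 'mi'
i=2: add 'p' → 'mip'
i=3: skip
i=4: add 'k' → 'mipk'
i=5: add 'g' → 'mipkg'
i=6: skip
i=7: add 'o' → 'mipkgo'
i=8: add 'q' → 'mipkgoq'
i=9: skip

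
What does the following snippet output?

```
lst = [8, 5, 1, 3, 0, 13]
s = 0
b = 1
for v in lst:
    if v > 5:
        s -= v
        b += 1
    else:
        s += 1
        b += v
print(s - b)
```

-29

v=8: >5, s = 0-8 = -8; b=2
v=5: not >5, s = (-8)+1 = -7; b=7
v=1: not >5, s = (-7)+1 = -6; b=8
v=3: not >5, s = (-6)+1 = -5; b=11
v=0: not >5, s = (-5)+1 = -4; b=11
v=13: >5, s = (-4)-13 = -17; b=12
s-b = (-17)-12 = -29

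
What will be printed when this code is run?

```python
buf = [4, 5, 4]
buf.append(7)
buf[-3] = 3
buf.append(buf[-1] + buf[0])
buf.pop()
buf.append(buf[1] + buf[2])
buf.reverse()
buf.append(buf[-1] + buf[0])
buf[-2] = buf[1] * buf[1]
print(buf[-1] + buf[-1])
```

22

append 7 → [4, 5, 4, 7]
buf[-3] = 3 → [4, 3, 4, 7]
append buf[-1]+buf[0] = 7+4 = 11 → [4, 3, 4, 7, 11]
pop() removes 11 → [4, 3, 4, 7]
append buf[1]+buf[2] = 3+4 = 7 → [4, 3, 4, 7, 7]
reverse → [7, 7, 4, 3, 4]
append buf[-1]+buf[0] = 4+7 = 11 → [7, 7, 4, 3, 4, 11]
buf[-2] = buf[1]*buf[1] = 7*7 = 49 → [7, 7, 4, 3, 49, 11]
buf[-1]+buf[-1] = 11+11 = 22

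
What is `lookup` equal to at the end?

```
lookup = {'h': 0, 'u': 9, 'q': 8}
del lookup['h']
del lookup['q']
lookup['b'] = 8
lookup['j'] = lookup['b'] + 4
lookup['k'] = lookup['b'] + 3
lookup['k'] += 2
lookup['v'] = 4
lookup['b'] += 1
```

del 'h' → {'u': 9, 'q': 8}
del 'q' → {'u': 9}
lookup['b'] = 8 → {'u': 9, 'b': 8}
lookup['j'] = lookup['b']+4 = 12 → {'u': 9, 'b': 8, 'j': 12}
lookup['k'] = lookup['b']+3 = 11 → {'u': 9, 'b': 8, 'j': 12, 'k': 11}
lookup['k'] = 11+2 = 13 → {'u': 9, 'b': 8, 'j': 12, 'k': 13}
lookup['v'] = 4 → {'u': 9, 'b': 8, 'j': 12, 'k': 13, 'v': 4}
lookup['b'] = 8+1 = 9 → {'u': 9, 'b': 9, 'j': 12, 'k': 13, 'v': 4}

{'u': 9, 'b': 9, 'j': 12, 'k': 13, 'v': 4}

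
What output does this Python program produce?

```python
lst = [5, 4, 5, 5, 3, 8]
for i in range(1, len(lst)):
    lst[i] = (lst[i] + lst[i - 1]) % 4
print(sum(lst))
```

15

i=1: lst[1] = (4+5)%4 = 1 → [5, 1, 5, 5, 3, 8]
i=2: lst[2] = (5+1)%4 = 2 → [5, 1, 2, 5, 3, 8]
i=3: lst[3] = (5+2)%4 = 3 → [5, 1, 2, 3, 3, 8]
i=4: lst[4] = (3+3)%4 = 2 → [5, 1, 2, 3, 2, 8]
i=5: lst[5] = (8+2)%4 = 2 → [5, 1, 2, 3, 2, 2]
sum = 15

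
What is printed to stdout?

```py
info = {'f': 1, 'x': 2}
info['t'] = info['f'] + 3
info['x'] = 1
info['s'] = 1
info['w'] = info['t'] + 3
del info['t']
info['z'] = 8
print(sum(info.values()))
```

18

info['t'] = info['f']+3 = 4 → {'f': 1, 'x': 2, 't': 4}
info['x'] = 1 → {'f': 1, 'x': 1, 't': 4}
info['s'] = 1 → {'f': 1, 'x': 1, 't': 4, 's': 1}
info['w'] = info['t']+3 = 7 → {'f': 1, 'x': 1, 't': 4, 's': 1, 'w': 7}
del 't' → {'f': 1, 'x': 1, 's': 1, 'w': 7}
info['z'] = 8 → {'f': 1, 'x': 1, 's': 1, 'w': 7, 'z': 8}
sum of values = 18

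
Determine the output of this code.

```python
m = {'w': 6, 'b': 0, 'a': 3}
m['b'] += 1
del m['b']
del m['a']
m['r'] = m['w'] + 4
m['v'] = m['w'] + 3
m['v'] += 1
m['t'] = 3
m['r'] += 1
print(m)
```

{'w': 6, 'r': 11, 'v': 10, 't': 3}

m['b'] = 0+1 = 1 → {'w': 6, 'b': 1, 'a': 3}
del 'b' → {'w': 6, 'a': 3}
del 'a' → {'w': 6}
m['r'] = m['w']+4 = 10 → {'w': 6, 'r': 10}
m['v'] = m['w']+3 = 9 → {'w': 6, 'r': 10, 'v': 9}
m['v'] = 9+1 = 10 → {'w': 6, 'r': 10, 'v': 10}
m['t'] = 3 → {'w': 6, 'r': 10, 'v': 10, 't': 3}
m['r'] = 10+1 = 11 → {'w': 6, 'r': 11, 'v': 10, 't': 3}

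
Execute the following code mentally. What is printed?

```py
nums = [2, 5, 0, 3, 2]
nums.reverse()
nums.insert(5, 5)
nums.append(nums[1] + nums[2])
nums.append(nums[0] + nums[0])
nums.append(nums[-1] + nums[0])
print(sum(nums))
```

30

reverse → [2, 3, 0, 5, 2]
insert 5 at 5 → [2, 3, 0, 5, 2, 5]
append nums[1]+nums[2] = 3+0 = 3 → [2, 3, 0, 5, 2, 5, 3]
append nums[0]+nums[0] = 2+2 = 4 → [2, 3, 0, 5, 2, 5, 3, 4]
append nums[-1]+nums[0] = 4+2 = 6 → [2, 3, 0, 5, 2, 5, 3, 4, 6]
sum = 30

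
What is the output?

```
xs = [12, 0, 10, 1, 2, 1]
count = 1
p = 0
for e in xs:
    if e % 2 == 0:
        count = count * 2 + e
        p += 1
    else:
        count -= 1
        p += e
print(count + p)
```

e=12: even, count = 1*2+12 = 14; p=1
e=0: even, count = 14*2+0 = 28; p=2
e=10: even, count = 28*2+10 = 66; p=3
e=1: not even, count = 66-1 = 65; p=4
e=2: even, count = 65*2+2 = 132; p=5
e=1: not even, count = 132-1 = 131; p=6
count+p = 131+6 = 137

137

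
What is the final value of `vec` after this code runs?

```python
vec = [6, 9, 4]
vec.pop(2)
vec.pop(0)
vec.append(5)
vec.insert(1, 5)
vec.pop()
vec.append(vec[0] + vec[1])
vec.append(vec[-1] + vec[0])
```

pop(2) removes 4 → [6, 9]
pop(0) removes 6 → [9]
append 5 → [9, 5]
insert 5 at 1 → [9, 5, 5]
pop() removes 5 → [9, 5]
append vec[0]+vec[1] = 9+5 = 14 → [9, 5, 14]
append vec[-1]+vec[0] = 14+9 = 23 → [9, 5, 14, 23]

[9, 5, 14, 23]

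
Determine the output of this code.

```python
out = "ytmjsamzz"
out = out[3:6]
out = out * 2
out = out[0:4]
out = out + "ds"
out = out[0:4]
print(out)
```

slice [3:6] → 'jsa'
repeat ×2 → 'jsajsa'
slice [0:4] → 'jsaj'
+ 'ds' → 'jsajds'
slice [0:4] → 'jsaj'

jsaj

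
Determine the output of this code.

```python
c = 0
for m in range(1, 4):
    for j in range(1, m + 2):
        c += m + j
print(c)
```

39

m=1,j=1: c = 0+2 = 2
m=1,j=2: c = 2+3 = 5
m=2,j=1: c = 5+3 = 8
m=2,j=2: c = 8+4 = 12
m=2,j=3: c = 12+5 = 17
m=3,j=1: c = 17+4 = 21
m=3,j=2: c = 21+5 = 26
m=3,j=3: c = 26+6 = 32
m=3,j=4: c = 32+7 = 39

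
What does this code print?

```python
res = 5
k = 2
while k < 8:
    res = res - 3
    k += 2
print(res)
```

-4

k=2: res = 5-3 = 2
k=4: res = 2-3 = -1
k=6: res = (-1)-3 = -4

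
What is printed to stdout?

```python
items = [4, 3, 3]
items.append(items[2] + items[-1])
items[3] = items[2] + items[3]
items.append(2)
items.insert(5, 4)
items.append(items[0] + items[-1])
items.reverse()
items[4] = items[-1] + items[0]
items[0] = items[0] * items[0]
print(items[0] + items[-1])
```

68

append items[2]+items[-1] = 3+3 = 6 → [4, 3, 3, 6]
items[3] = items[2]+items[3] = 3+6 = 9 → [4, 3, 3, 9]
append 2 → [4, 3, 3, 9, 2]
insert 4 at 5 → [4, 3, 3, 9, 2, 4]
append items[0]+items[-1] = 4+4 = 8 → [4, 3, 3, 9, 2, 4, 8]
reverse → [8, 4, 2, 9, 3, 3, 4]
items[4] = items[-1]+items[0] = 4+8 = 12 → [8, 4, 2, 9, 12, 3, 4]
items[0] = items[0]*items[0] = 8*8 = 64 → [64, 4, 2, 9, 12, 3, 4]
items[0]+items[-1] = 64+4 = 68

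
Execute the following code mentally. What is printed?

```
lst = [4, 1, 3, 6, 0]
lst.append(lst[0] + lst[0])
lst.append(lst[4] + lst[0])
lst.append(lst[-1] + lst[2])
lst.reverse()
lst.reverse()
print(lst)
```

[4, 1, 3, 6, 0, 8, 4, 7]

append lst[0]+lst[0] = 4+4 = 8 → [4, 1, 3, 6, 0, 8]
append lst[4]+lst[0] = 0+4 = 4 → [4, 1, 3, 6, 0, 8, 4]
append lst[-1]+lst[2] = 4+3 = 7 → [4, 1, 3, 6, 0, 8, 4, 7]
reverse → [7, 4, 8, 0, 6, 3, 1, 4]
reverse → [4, 1, 3, 6, 0, 8, 4, 7]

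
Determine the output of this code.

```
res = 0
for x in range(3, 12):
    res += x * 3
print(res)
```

x=3: res = 0+3*3 = 9
x=4: res = 9+4*3 = 21
x=5: res = 21+5*3 = 36
x=6: res = 36+6*3 = 54
x=7: res = 54+7*3 = 75
x=8: res = 75+8*3 = 99
x=9: res = 99+9*3 = 126
x=10: res = 126+10*3 = 156
x=11: res = 156+11*3 = 189

189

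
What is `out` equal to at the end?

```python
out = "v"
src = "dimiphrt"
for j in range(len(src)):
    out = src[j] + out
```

j=0: prepend 'd' → 'dv'
j=1: prepend 'i' → 'idv'
j=2: prepend 'm' → 'midv'
j=3: prepend 'i' → 'imidv'
j=4: prepend 'p' → 'pimidv'
j=5: prepend 'h' → 'hpimidv'
j=6: prepend 'r' → 'rhpimidv'
j=7: prepend 't' → 'trhpimidv'

'trhpimidv'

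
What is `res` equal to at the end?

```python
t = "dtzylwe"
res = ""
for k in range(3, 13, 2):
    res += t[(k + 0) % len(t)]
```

k=3: add t[3]='y' → 'y'
k=5: add t[5]='w' → 'yw'
k=7: add t[0]='d' → 'ywd'
k=9: add t[2]='z' → 'ywdz'
k=11: add t[4]='l' → 'ywdzl'

'ywdzl'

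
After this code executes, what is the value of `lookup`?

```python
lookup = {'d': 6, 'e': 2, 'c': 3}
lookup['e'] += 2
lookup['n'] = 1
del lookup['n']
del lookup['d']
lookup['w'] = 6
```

{'e': 4, 'c': 3, 'w': 6}

lookup['e'] = 2+2 = 4 → {'d': 6, 'e': 4, 'c': 3}
lookup['n'] = 1 → {'d': 6, 'e': 4, 'c': 3, 'n': 1}
del 'n' → {'d': 6, 'e': 4, 'c': 3}
del 'd' → {'e': 4, 'c': 3}
lookup['w'] = 6 → {'e': 4, 'c': 3, 'w': 6}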